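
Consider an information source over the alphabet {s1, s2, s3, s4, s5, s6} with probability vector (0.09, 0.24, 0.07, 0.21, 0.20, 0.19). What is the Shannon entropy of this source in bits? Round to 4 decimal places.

2.4678 bits

H = −Σ pᵢ log₂ pᵢ.
−0.09·log₂(0.09) = 0.3127
−0.24·log₂(0.24) = 0.4941
−0.07·log₂(0.07) = 0.2686
−0.21·log₂(0.21) = 0.4728
−0.20·log₂(0.20) = 0.4644
−0.19·log₂(0.19) = 0.4552
Sum ≈ 2.4678 → 2.4678 bits.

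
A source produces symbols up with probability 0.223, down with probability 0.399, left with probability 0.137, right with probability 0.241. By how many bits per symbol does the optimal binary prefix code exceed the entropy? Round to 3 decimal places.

0.062 bits

Entropy H = −Σ p log₂ p ≈ 1.8993 bits.
Huffman merges: 137/1000+223/1000→9/25; 241/1000+9/25→601/1000; 399/1000+601/1000→1. L = 1961/1000 ≈ 1.9610.
L − H = 1.9610 − 1.8993 = 0.062 bits.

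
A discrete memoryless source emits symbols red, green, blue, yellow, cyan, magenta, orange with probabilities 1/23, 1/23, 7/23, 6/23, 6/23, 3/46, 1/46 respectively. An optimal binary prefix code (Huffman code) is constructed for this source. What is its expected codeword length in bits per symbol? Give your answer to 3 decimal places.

Repeatedly combine the two least-probable nodes; the expected code length is the sum of the merged weights.
merge 1/46 + 1/23 → 3/46
merge 1/23 + 3/46 → 5/46
merge 3/46 + 5/46 → 4/23
merge 4/23 + 6/23 → 10/23
merge 6/23 + 7/23 → 13/23
merge 10/23 + 13/23 → 1
L = 3/46 + 5/46 + 4/23 + 10/23 + 13/23 + 1 = 54/23 ≈ 2.348 bits/symbol.

2.348 bits/symbol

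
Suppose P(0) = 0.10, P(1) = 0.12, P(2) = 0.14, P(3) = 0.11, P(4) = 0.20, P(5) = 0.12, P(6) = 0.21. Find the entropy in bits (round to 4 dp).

H = −Σ pᵢ log₂ pᵢ.
−0.10·log₂(0.10) = 0.3322
−0.12·log₂(0.12) = 0.3671
−0.14·log₂(0.14) = 0.3971
−0.11·log₂(0.11) = 0.3503
−0.20·log₂(0.20) = 0.4644
−0.12·log₂(0.12) = 0.3671
−0.21·log₂(0.21) = 0.4728
Sum ≈ 2.7509 → 2.7509 bits.

2.7509 bits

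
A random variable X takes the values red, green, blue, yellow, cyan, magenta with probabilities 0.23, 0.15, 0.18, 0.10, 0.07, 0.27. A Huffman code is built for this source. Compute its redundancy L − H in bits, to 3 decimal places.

0.036 bits

Entropy H = −Σ p log₂ p ≈ 2.4543 bits.
Huffman merges: 7/100+1/10→17/100; 3/20+17/100→8/25; 9/50+23/100→41/100; 27/100+8/25→59/100; 41/100+59/100→1. L = 249/100 ≈ 2.4900.
L − H = 2.4900 − 2.4543 = 0.036 bits.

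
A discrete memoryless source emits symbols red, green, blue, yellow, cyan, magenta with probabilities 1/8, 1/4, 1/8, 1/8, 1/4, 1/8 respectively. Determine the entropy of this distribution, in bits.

2.5 bits

Each probability is a power of 1/2, so log₂(1/p) is an integer.
H = Σ p·log₂(1/p) = 1/8·3 + 1/4·2 + 1/8·3 + 1/8·3 + 1/4·2 + 1/8·3 = 2.5 bits.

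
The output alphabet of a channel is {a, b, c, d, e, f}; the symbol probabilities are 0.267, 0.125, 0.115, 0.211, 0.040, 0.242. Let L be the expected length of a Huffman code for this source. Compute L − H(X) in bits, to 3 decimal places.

Entropy H = −Σ p log₂ p ≈ 2.3972 bits.
Huffman merges: 1/25+23/200→31/200; 1/8+31/200→7/25; 211/1000+121/500→453/1000; 267/1000+7/25→547/1000; 453/1000+547/1000→1. L = 487/200 ≈ 2.4350.
L − H = 2.4350 − 2.3972 = 0.038 bits.

0.038 bits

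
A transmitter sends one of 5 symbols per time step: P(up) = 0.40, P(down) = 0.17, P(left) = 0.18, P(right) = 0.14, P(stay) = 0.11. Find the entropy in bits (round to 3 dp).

2.156 bits

H = −Σ pᵢ log₂ pᵢ.
−0.40·log₂(0.40) = 0.5288
−0.17·log₂(0.17) = 0.4346
−0.18·log₂(0.18) = 0.4453
−0.14·log₂(0.14) = 0.3971
−0.11·log₂(0.11) = 0.3503
Sum ≈ 2.1561 → 2.156 bits.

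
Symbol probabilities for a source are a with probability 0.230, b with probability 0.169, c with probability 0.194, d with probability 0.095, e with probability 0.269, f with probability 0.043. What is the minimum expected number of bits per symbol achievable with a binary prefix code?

2.445 bits/symbol

Repeatedly combine the two least-probable nodes; the expected code length is the sum of the merged weights.
merge 43/1000 + 19/200 → 69/500
merge 69/500 + 169/1000 → 307/1000
merge 97/500 + 23/100 → 53/125
merge 269/1000 + 307/1000 → 72/125
merge 53/125 + 72/125 → 1
L = 69/500 + 307/1000 + 53/125 + 72/125 + 1 = 489/200 = 2.445 bits/symbol.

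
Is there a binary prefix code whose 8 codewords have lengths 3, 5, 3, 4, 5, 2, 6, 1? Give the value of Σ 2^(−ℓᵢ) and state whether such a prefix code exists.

1.140625; no

With common denominator 2^6 = 64: Σ 2^(−ℓᵢ) = 8/64 + 2/64 + 8/64 + 4/64 + 2/64 + 16/64 + 1/64 + 32/64 = 73/64 = 1.140625.
Kraft's inequality requires Σ ≤ 1; here Σ = 1.140625 > 1, so no such prefix code exists.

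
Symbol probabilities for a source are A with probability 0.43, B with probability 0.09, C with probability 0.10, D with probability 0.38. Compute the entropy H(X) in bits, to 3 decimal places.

1.699 bits

H = −Σ pᵢ log₂ pᵢ.
−0.43·log₂(0.43) = 0.5236
−0.09·log₂(0.09) = 0.3127
−0.10·log₂(0.10) = 0.3322
−0.38·log₂(0.38) = 0.5305
Sum ≈ 1.6989 → 1.699 bits.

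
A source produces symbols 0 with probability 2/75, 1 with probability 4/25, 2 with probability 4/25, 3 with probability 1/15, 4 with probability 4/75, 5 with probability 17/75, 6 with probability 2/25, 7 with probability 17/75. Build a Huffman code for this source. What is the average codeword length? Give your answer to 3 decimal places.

2.773 bits/symbol

Repeatedly combine the two least-probable nodes; the expected code length is the sum of the merged weights.
merge 2/75 + 4/75 → 2/25
merge 1/15 + 2/25 → 11/75
merge 2/25 + 11/75 → 17/75
merge 4/25 + 4/25 → 8/25
merge 17/75 + 17/75 → 34/75
merge 17/75 + 8/25 → 41/75
merge 34/75 + 41/75 → 1
L = 2/25 + 11/75 + 17/75 + 8/25 + 34/75 + 41/75 + 1 = 208/75 ≈ 2.773 bits/symbol.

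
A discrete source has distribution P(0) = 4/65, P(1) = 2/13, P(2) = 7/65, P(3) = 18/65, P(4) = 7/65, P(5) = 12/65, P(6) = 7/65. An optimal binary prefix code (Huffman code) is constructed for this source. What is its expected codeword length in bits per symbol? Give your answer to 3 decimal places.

2.708 bits/symbol

Repeatedly combine the two least-probable nodes; the expected code length is the sum of the merged weights.
merge 4/65 + 7/65 → 11/65
merge 7/65 + 7/65 → 14/65
merge 2/13 + 11/65 → 21/65
merge 12/65 + 14/65 → 2/5
merge 18/65 + 21/65 → 3/5
merge 2/5 + 3/5 → 1
L = 11/65 + 14/65 + 21/65 + 2/5 + 3/5 + 1 = 176/65 ≈ 2.708 bits/symbol.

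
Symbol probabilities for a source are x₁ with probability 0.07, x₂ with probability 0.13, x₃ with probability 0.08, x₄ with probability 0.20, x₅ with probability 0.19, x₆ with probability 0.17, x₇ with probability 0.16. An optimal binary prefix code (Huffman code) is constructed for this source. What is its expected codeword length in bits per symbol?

2.76 bits/symbol

Repeatedly combine the two least-probable nodes; the expected code length is the sum of the merged weights.
merge 7/100 + 2/25 → 3/20
merge 13/100 + 3/20 → 7/25
merge 4/25 + 17/100 → 33/100
merge 19/100 + 1/5 → 39/100
merge 7/25 + 33/100 → 61/100
merge 39/100 + 61/100 → 1
L = 3/20 + 7/25 + 33/100 + 39/100 + 61/100 + 1 = 69/25 = 2.76 bits/symbol.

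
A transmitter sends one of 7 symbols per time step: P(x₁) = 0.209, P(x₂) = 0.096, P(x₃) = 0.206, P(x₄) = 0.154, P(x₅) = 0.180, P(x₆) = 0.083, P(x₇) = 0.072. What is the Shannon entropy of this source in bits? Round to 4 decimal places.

H = −Σ pᵢ log₂ pᵢ.
−0.209·log₂(0.209) = 0.4720
−0.096·log₂(0.096) = 0.3246
−0.206·log₂(0.206) = 0.4695
−0.154·log₂(0.154) = 0.4156
−0.180·log₂(0.180) = 0.4453
−0.083·log₂(0.083) = 0.2980
−0.072·log₂(0.072) = 0.2733
Sum ≈ 2.6984 → 2.6984 bits.

2.6984 bits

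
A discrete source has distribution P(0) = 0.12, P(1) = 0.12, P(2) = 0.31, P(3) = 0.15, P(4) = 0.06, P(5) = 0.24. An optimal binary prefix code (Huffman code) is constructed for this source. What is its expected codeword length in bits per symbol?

Repeatedly combine the two least-probable nodes; the expected code length is the sum of the merged weights.
merge 3/50 + 3/25 → 9/50
merge 3/25 + 3/20 → 27/100
merge 9/50 + 6/25 → 21/50
merge 27/100 + 31/100 → 29/50
merge 21/50 + 29/50 → 1
L = 9/50 + 27/100 + 21/50 + 29/50 + 1 = 49/20 = 2.45 bits/symbol.

2.45 bits/symbol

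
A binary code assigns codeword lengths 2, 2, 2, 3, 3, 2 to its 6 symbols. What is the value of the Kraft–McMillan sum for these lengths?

With common denominator 2^3 = 8: Σ 2^(−ℓᵢ) = 2/8 + 2/8 + 2/8 + 1/8 + 1/8 + 2/8 = 10/8 = 1.25.

1.25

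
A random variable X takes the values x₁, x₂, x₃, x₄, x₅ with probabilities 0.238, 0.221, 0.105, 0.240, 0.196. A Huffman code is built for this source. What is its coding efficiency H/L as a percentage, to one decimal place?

98.7%

Entropy H = −Σ p log₂ p ≈ 2.2706 bits.
Huffman merges: 21/200+49/250→301/1000; 221/1000+119/500→459/1000; 6/25+301/1000→541/1000; 459/1000+541/1000→1. L = 2301/1000 ≈ 2.3010.
Efficiency = H/L = 2.2706/2.3010 = 98.7%.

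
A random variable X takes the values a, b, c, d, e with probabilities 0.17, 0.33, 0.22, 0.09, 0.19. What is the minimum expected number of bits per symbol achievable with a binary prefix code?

Repeatedly combine the two least-probable nodes; the expected code length is the sum of the merged weights.
merge 9/100 + 17/100 → 13/50
merge 19/100 + 11/50 → 41/100
merge 13/50 + 33/100 → 59/100
merge 41/100 + 59/100 → 1
L = 13/50 + 41/100 + 59/100 + 1 = 113/50 = 2.26 bits/symbol.

2.26 bits/symbol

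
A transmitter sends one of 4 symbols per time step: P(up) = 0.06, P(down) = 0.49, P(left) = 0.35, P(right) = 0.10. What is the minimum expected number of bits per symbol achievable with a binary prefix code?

Repeatedly combine the two least-probable nodes; the expected code length is the sum of the merged weights.
merge 3/50 + 1/10 → 4/25
merge 4/25 + 7/20 → 51/100
merge 49/100 + 51/100 → 1
L = 4/25 + 51/100 + 1 = 167/100 = 1.67 bits/symbol.

1.67 bits/symbol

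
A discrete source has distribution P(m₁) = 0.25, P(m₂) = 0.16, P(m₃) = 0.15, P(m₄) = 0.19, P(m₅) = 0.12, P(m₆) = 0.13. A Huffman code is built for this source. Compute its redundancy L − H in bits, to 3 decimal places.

Entropy H = −Σ p log₂ p ≈ 2.5385 bits.
Huffman merges: 3/25+13/100→1/4; 3/20+4/25→31/100; 19/100+1/4→11/25; 1/4+31/100→14/25; 11/25+14/25→1. L = 64/25 ≈ 2.5600.
L − H = 2.5600 − 2.5385 = 0.022 bits.

0.022 bits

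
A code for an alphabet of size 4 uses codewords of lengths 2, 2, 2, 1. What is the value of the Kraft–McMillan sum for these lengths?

With common denominator 2^2 = 4: Σ 2^(−ℓᵢ) = 1/4 + 1/4 + 1/4 + 2/4 = 5/4 = 1.25.

1.25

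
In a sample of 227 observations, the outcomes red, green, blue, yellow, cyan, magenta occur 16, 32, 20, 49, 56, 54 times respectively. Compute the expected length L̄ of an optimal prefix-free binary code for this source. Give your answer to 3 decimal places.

Probabilities are the counts divided by 227.
Repeatedly combine the two least-probable nodes; the expected code length is the sum of the merged weights.
merge 16/227 + 20/227 → 36/227
merge 32/227 + 36/227 → 68/227
merge 49/227 + 54/227 → 103/227
merge 56/227 + 68/227 → 124/227
merge 103/227 + 124/227 → 1
L = 36/227 + 68/227 + 103/227 + 124/227 + 1 = 558/227 ≈ 2.458 bits/symbol.

2.458 bits/symbol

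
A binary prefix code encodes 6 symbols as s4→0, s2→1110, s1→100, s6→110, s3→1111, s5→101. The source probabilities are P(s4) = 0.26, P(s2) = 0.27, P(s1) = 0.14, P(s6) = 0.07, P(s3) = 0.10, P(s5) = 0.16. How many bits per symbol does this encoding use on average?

2.85 bits/symbol

L̄ = Σ pᵢ·ℓᵢ = 0.26·1 + 0.27·4 + 0.14·3 + 0.07·3 + 0.10·4 + 0.16·3 = 2.85 bits/symbol.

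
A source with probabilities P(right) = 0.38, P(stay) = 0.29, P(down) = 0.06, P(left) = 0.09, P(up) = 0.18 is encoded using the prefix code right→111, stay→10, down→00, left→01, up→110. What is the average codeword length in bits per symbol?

L̄ = Σ pᵢ·ℓᵢ = 0.38·3 + 0.29·2 + 0.06·2 + 0.09·2 + 0.18·3 = 2.56 bits/symbol.

2.56 bits/symbol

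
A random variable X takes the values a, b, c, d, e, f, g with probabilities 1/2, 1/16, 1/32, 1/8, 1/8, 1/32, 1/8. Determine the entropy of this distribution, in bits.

2.1875 bits

Each probability is a power of 1/2, so log₂(1/p) is an integer.
H = Σ p·log₂(1/p) = 1/2·1 + 1/16·4 + 1/32·5 + 1/8·3 + 1/8·3 + 1/32·5 + 1/8·3 = 2.1875 bits.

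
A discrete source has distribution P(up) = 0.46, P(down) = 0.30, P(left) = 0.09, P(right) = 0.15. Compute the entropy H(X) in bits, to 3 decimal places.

1.760 bits

H = −Σ pᵢ log₂ pᵢ.
−0.46·log₂(0.46) = 0.5153
−0.30·log₂(0.30) = 0.5211
−0.09·log₂(0.09) = 0.3127
−0.15·log₂(0.15) = 0.4105
Sum ≈ 1.7596 → 1.760 bits.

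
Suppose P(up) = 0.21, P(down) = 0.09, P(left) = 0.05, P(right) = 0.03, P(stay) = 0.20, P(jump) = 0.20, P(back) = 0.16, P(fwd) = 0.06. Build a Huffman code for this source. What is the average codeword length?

Repeatedly combine the two least-probable nodes; the expected code length is the sum of the merged weights.
merge 3/100 + 1/20 → 2/25
merge 3/50 + 2/25 → 7/50
merge 9/100 + 7/50 → 23/100
merge 4/25 + 1/5 → 9/25
merge 1/5 + 21/100 → 41/100
merge 23/100 + 9/25 → 59/100
merge 41/100 + 59/100 → 1
L = 2/25 + 7/50 + 23/100 + 9/25 + 41/100 + 59/100 + 1 = 281/100 = 2.81 bits/symbol.

2.81 bits/symbol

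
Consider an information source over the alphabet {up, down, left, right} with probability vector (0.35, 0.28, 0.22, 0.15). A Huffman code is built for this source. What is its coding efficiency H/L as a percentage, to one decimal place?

Entropy H = −Σ p log₂ p ≈ 1.9354 bits.
Huffman merges: 3/20+11/50→37/100; 7/25+7/20→63/100; 37/100+63/100→1. L = 2 ≈ 2.0000.
Efficiency = H/L = 1.9354/2.0000 = 96.8%.

96.8%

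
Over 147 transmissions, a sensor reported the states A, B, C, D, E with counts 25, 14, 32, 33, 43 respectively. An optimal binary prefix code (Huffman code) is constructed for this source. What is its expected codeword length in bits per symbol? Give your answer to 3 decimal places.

2.265 bits/symbol

Probabilities are the counts divided by 147.
Repeatedly combine the two least-probable nodes; the expected code length is the sum of the merged weights.
merge 2/21 + 25/147 → 13/49
merge 32/147 + 11/49 → 65/147
merge 13/49 + 43/147 → 82/147
merge 65/147 + 82/147 → 1
L = 13/49 + 65/147 + 82/147 + 1 = 111/49 ≈ 2.265 bits/symbol.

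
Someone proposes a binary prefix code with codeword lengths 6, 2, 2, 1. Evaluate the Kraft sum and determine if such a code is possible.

1.015625; no

With common denominator 2^6 = 64: Σ 2^(−ℓᵢ) = 1/64 + 16/64 + 16/64 + 32/64 = 65/64 = 1.015625.
Kraft's inequality requires Σ ≤ 1; here Σ = 1.015625 > 1, so no such prefix code exists.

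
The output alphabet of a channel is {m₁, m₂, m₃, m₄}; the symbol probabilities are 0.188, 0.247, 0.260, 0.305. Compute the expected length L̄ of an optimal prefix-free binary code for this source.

Repeatedly combine the two least-probable nodes; the expected code length is the sum of the merged weights.
merge 47/250 + 247/1000 → 87/200
merge 13/50 + 61/200 → 113/200
merge 87/200 + 113/200 → 1
L = 87/200 + 113/200 + 1 = 2 bits/symbol.

2 bits/symbol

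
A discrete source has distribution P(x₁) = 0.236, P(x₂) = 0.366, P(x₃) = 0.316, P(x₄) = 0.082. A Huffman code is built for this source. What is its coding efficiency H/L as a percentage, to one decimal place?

94.4%

Entropy H = −Σ p log₂ p ≈ 1.8434 bits.
Huffman merges: 41/500+59/250→159/500; 79/250+159/500→317/500; 183/500+317/500→1. L = 244/125 ≈ 1.9520.
Efficiency = H/L = 1.8434/1.9520 = 94.4%.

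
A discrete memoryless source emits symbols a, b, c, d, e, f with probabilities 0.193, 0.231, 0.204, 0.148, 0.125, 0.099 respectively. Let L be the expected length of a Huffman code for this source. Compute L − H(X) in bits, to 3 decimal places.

Entropy H = −Σ p log₂ p ≈ 2.5275 bits.
Huffman merges: 99/1000+1/8→28/125; 37/250+193/1000→341/1000; 51/250+28/125→107/250; 231/1000+341/1000→143/250; 107/250+143/250→1. L = 513/200 ≈ 2.5650.
L − H = 2.5650 − 2.5275 = 0.038 bits.

0.038 bits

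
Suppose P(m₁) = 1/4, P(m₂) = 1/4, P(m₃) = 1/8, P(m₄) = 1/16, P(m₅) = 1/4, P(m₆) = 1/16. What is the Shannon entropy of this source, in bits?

2.375 bits

Each probability is a power of 1/2, so log₂(1/p) is an integer.
H = Σ p·log₂(1/p) = 1/4·2 + 1/4·2 + 1/8·3 + 1/16·4 + 1/4·2 + 1/16·4 = 2.375 bits.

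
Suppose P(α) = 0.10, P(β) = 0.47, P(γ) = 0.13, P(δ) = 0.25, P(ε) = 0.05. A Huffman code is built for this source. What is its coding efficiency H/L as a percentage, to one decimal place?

Entropy H = −Σ p log₂ p ≈ 1.9429 bits.
Huffman merges: 1/20+1/10→3/20; 13/100+3/20→7/25; 1/4+7/25→53/100; 47/100+53/100→1. L = 49/25 ≈ 1.9600.
Efficiency = H/L = 1.9429/1.9600 = 99.1%.

99.1%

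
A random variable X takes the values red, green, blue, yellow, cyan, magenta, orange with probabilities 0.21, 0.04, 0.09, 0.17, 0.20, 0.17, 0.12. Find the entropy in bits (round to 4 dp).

2.6719 bits

H = −Σ pᵢ log₂ pᵢ.
−0.21·log₂(0.21) = 0.4728
−0.04·log₂(0.04) = 0.1858
−0.09·log₂(0.09) = 0.3127
−0.17·log₂(0.17) = 0.4346
−0.20·log₂(0.20) = 0.4644
−0.17·log₂(0.17) = 0.4346
−0.12·log₂(0.12) = 0.3671
Sum ≈ 2.6719 → 2.6719 bits.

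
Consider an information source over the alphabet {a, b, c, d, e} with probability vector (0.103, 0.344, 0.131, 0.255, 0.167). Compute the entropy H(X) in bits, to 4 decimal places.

2.1854 bits

H = −Σ pᵢ log₂ pᵢ.
−0.103·log₂(0.103) = 0.3378
−0.344·log₂(0.344) = 0.5296
−0.131·log₂(0.131) = 0.3841
−0.255·log₂(0.255) = 0.5027
−0.167·log₂(0.167) = 0.4312
Sum ≈ 2.1854 → 2.1854 bits.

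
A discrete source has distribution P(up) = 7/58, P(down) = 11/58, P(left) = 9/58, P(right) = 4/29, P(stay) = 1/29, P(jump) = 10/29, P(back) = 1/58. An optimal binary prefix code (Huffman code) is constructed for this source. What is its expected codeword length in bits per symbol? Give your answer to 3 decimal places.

Repeatedly combine the two least-probable nodes; the expected code length is the sum of the merged weights.
merge 1/58 + 1/29 → 3/58
merge 3/58 + 7/58 → 5/29
merge 4/29 + 9/58 → 17/58
merge 5/29 + 11/58 → 21/58
merge 17/58 + 10/29 → 37/58
merge 21/58 + 37/58 → 1
L = 3/58 + 5/29 + 17/58 + 21/58 + 37/58 + 1 = 73/29 ≈ 2.517 bits/symbol.

2.517 bits/symbol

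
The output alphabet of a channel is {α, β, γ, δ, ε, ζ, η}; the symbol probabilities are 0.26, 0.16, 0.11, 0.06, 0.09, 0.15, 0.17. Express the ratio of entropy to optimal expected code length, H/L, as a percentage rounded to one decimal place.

Entropy H = −Σ p log₂ p ≈ 2.6799 bits.
Huffman merges: 3/50+9/100→3/20; 11/100+3/20→13/50; 3/20+4/25→31/100; 17/100+13/50→43/100; 13/50+31/100→57/100; 43/100+57/100→1. L = 68/25 ≈ 2.7200.
Efficiency = H/L = 2.6799/2.7200 = 98.5%.

98.5%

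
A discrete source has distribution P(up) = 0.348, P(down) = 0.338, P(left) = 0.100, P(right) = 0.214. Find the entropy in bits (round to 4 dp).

H = −Σ pᵢ log₂ pᵢ.
−0.348·log₂(0.348) = 0.5299
−0.338·log₂(0.338) = 0.5289
−0.100·log₂(0.100) = 0.3322
−0.214·log₂(0.214) = 0.4760
Sum ≈ 1.8671 → 1.8671 bits.

1.8671 bits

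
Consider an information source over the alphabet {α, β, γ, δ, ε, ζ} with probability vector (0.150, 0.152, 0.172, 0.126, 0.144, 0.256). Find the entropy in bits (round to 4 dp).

H = −Σ pᵢ log₂ pᵢ.
−0.150·log₂(0.150) = 0.4105
−0.152·log₂(0.152) = 0.4131
−0.172·log₂(0.172) = 0.4368
−0.126·log₂(0.126) = 0.3766
−0.144·log₂(0.144) = 0.4026
−0.256·log₂(0.256) = 0.5032
Sum ≈ 2.5429 → 2.5429 bits.

2.5429 bits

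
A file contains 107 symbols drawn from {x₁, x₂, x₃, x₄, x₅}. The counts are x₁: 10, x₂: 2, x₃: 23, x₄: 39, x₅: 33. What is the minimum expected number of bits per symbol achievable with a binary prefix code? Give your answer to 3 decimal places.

Probabilities are the counts divided by 107.
Repeatedly combine the two least-probable nodes; the expected code length is the sum of the merged weights.
merge 2/107 + 10/107 → 12/107
merge 12/107 + 23/107 → 35/107
merge 33/107 + 35/107 → 68/107
merge 39/107 + 68/107 → 1
L = 12/107 + 35/107 + 68/107 + 1 = 222/107 ≈ 2.075 bits/symbol.

2.075 bits/symbol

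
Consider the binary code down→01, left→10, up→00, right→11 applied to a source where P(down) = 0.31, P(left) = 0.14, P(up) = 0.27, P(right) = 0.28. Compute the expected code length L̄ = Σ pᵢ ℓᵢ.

L̄ = Σ pᵢ·ℓᵢ = 0.31·2 + 0.14·2 + 0.27·2 + 0.28·2 = 2 bits/symbol.

2 bits/symbol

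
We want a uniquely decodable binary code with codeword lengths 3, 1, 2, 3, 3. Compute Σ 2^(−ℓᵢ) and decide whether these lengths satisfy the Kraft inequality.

1.125; no

With common denominator 2^3 = 8: Σ 2^(−ℓᵢ) = 1/8 + 4/8 + 2/8 + 1/8 + 1/8 = 9/8 = 1.125.
Kraft's inequality requires Σ ≤ 1; here Σ = 1.125 > 1, so no such prefix code exists.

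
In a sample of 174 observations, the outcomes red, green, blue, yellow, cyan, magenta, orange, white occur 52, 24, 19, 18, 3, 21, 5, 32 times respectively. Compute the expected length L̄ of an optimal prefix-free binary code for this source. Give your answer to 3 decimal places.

2.713 bits/symbol

Probabilities are the counts divided by 174.
Repeatedly combine the two least-probable nodes; the expected code length is the sum of the merged weights.
merge 1/58 + 5/174 → 4/87
merge 4/87 + 3/29 → 13/87
merge 19/174 + 7/58 → 20/87
merge 4/29 + 13/87 → 25/87
merge 16/87 + 20/87 → 12/29
merge 25/87 + 26/87 → 17/29
merge 12/29 + 17/29 → 1
L = 4/87 + 13/87 + 20/87 + 25/87 + 12/29 + 17/29 + 1 = 236/87 ≈ 2.713 bits/symbol.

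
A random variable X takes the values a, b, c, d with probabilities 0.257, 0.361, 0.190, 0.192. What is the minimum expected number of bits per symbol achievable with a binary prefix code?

2 bits/symbol

Repeatedly combine the two least-probable nodes; the expected code length is the sum of the merged weights.
merge 19/100 + 24/125 → 191/500
merge 257/1000 + 361/1000 → 309/500
merge 191/500 + 309/500 → 1
L = 191/500 + 309/500 + 1 = 2 bits/symbol.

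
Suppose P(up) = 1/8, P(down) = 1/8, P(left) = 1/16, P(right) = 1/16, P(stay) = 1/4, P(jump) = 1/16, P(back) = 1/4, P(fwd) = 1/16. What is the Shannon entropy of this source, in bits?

2.75 bits

Each probability is a power of 1/2, so log₂(1/p) is an integer.
H = Σ p·log₂(1/p) = 1/8·3 + 1/8·3 + 1/16·4 + 1/16·4 + 1/4·2 + 1/16·4 + 1/4·2 + 1/16·4 = 2.75 bits.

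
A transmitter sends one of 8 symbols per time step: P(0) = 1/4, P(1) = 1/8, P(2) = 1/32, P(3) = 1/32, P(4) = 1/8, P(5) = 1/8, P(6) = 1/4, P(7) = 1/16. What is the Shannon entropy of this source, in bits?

Each probability is a power of 1/2, so log₂(1/p) is an integer.
H = Σ p·log₂(1/p) = 1/4·2 + 1/8·3 + 1/32·5 + 1/32·5 + 1/8·3 + 1/8·3 + 1/4·2 + 1/16·4 = 2.6875 bits.

2.6875 bits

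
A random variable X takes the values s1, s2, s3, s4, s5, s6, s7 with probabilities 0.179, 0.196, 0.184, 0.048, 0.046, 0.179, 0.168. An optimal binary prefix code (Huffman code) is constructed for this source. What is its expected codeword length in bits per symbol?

Repeatedly combine the two least-probable nodes; the expected code length is the sum of the merged weights.
merge 23/500 + 6/125 → 47/500
merge 47/500 + 21/125 → 131/500
merge 179/1000 + 179/1000 → 179/500
merge 23/125 + 49/250 → 19/50
merge 131/500 + 179/500 → 31/50
merge 19/50 + 31/50 → 1
L = 47/500 + 131/500 + 179/500 + 19/50 + 31/50 + 1 = 1357/500 = 2.714 bits/symbol.

2.714 bits/symbol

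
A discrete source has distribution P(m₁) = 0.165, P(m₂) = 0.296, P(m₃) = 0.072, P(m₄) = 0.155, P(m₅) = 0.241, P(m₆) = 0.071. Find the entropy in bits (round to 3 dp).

H = −Σ pᵢ log₂ pᵢ.
−0.165·log₂(0.165) = 0.4289
−0.296·log₂(0.296) = 0.5199
−0.072·log₂(0.072) = 0.2733
−0.155·log₂(0.155) = 0.4169
−0.241·log₂(0.241) = 0.4947
−0.071·log₂(0.071) = 0.2709
Sum ≈ 2.4047 → 2.405 bits.

2.405 bits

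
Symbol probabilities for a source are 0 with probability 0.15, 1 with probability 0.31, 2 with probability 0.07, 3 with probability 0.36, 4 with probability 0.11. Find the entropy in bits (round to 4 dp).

2.0838 bits

H = −Σ pᵢ log₂ pᵢ.
−0.15·log₂(0.15) = 0.4105
−0.31·log₂(0.31) = 0.5238
−0.07·log₂(0.07) = 0.2686
−0.36·log₂(0.36) = 0.5306
−0.11·log₂(0.11) = 0.3503
Sum ≈ 2.0838 → 2.0838 bits.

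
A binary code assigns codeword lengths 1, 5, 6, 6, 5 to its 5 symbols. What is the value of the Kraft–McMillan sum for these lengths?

With common denominator 2^6 = 64: Σ 2^(−ℓᵢ) = 32/64 + 2/64 + 1/64 + 1/64 + 2/64 = 38/64 = 0.59375.

0.59375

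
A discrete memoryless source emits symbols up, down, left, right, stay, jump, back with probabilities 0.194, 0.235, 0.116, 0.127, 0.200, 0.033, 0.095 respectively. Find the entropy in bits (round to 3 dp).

2.638 bits

H = −Σ pᵢ log₂ pᵢ.
−0.194·log₂(0.194) = 0.4590
−0.235·log₂(0.235) = 0.4910
−0.116·log₂(0.116) = 0.3605
−0.127·log₂(0.127) = 0.3781
−0.200·log₂(0.200) = 0.4644
−0.033·log₂(0.033) = 0.1624
−0.095·log₂(0.095) = 0.3226
Sum ≈ 2.6380 → 2.638 bits.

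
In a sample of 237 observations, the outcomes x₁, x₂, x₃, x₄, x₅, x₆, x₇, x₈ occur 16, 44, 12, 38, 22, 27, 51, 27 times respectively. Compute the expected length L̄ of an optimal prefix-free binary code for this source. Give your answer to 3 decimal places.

2.903 bits/symbol

Probabilities are the counts divided by 237.
Repeatedly combine the two least-probable nodes; the expected code length is the sum of the merged weights.
merge 4/79 + 16/237 → 28/237
merge 22/237 + 9/79 → 49/237
merge 9/79 + 28/237 → 55/237
merge 38/237 + 44/237 → 82/237
merge 49/237 + 17/79 → 100/237
merge 55/237 + 82/237 → 137/237
merge 100/237 + 137/237 → 1
L = 28/237 + 49/237 + 55/237 + 82/237 + 100/237 + 137/237 + 1 = 688/237 ≈ 2.903 bits/symbol.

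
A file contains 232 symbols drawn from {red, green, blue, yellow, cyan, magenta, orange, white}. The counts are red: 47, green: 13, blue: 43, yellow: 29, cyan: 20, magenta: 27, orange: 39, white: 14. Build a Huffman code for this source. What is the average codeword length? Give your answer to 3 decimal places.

2.914 bits/symbol

Probabilities are the counts divided by 232.
Repeatedly combine the two least-probable nodes; the expected code length is the sum of the merged weights.
merge 13/232 + 7/116 → 27/232
merge 5/58 + 27/232 → 47/232
merge 27/232 + 1/8 → 7/29
merge 39/232 + 43/232 → 41/116
merge 47/232 + 47/232 → 47/116
merge 7/29 + 41/116 → 69/116
merge 47/116 + 69/116 → 1
L = 27/232 + 47/232 + 7/29 + 41/116 + 47/116 + 69/116 + 1 = 169/58 ≈ 2.914 bits/symbol.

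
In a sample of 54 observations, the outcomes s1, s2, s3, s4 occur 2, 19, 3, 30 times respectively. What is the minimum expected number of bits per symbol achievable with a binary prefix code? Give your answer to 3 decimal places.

1.537 bits/symbol

Probabilities are the counts divided by 54.
Repeatedly combine the two least-probable nodes; the expected code length is the sum of the merged weights.
merge 1/27 + 1/18 → 5/54
merge 5/54 + 19/54 → 4/9
merge 4/9 + 5/9 → 1
L = 5/54 + 4/9 + 1 = 83/54 ≈ 1.537 bits/symbol.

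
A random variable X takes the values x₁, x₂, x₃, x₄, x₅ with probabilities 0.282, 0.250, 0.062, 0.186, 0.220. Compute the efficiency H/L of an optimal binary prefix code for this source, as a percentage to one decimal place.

Entropy H = −Σ p log₂ p ≈ 2.1956 bits.
Huffman merges: 31/500+93/500→31/125; 11/50+31/125→117/250; 1/4+141/500→133/250; 117/250+133/250→1. L = 281/125 ≈ 2.2480.
Efficiency = H/L = 2.1956/2.2480 = 97.7%.

97.7%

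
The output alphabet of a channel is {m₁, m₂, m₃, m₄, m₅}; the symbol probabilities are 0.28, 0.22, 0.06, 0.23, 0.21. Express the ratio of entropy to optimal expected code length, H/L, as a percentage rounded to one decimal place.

Entropy H = −Σ p log₂ p ≈ 2.1988 bits.
Huffman merges: 3/50+21/100→27/100; 11/50+23/100→9/20; 27/100+7/25→11/20; 9/20+11/20→1. L = 227/100 ≈ 2.2700.
Efficiency = H/L = 2.1988/2.2700 = 96.9%.

96.9%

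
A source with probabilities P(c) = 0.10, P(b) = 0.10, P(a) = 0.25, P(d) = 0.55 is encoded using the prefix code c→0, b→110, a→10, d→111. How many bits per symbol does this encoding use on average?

L̄ = Σ pᵢ·ℓᵢ = 0.10·1 + 0.10·3 + 0.25·2 + 0.55·3 = 2.55 bits/symbol.

2.55 bits/symbol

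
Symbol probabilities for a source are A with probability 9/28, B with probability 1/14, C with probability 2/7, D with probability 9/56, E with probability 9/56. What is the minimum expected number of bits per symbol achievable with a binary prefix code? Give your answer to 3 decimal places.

Repeatedly combine the two least-probable nodes; the expected code length is the sum of the merged weights.
merge 1/14 + 9/56 → 13/56
merge 9/56 + 13/56 → 11/28
merge 2/7 + 9/28 → 17/28
merge 11/28 + 17/28 → 1
L = 13/56 + 11/28 + 17/28 + 1 = 125/56 ≈ 2.232 bits/symbol.

2.232 bits/symbol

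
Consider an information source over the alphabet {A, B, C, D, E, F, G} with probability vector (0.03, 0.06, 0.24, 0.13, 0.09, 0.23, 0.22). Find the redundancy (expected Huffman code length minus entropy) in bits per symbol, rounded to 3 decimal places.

0.027 bits

Entropy H = −Σ p log₂ p ≈ 2.5530 bits.
Huffman merges: 3/100+3/50→9/100; 9/100+9/100→9/50; 13/100+9/50→31/100; 11/50+23/100→9/20; 6/25+31/100→11/20; 9/20+11/20→1. L = 129/50 ≈ 2.5800.
L − H = 2.5800 − 2.5530 = 0.027 bits.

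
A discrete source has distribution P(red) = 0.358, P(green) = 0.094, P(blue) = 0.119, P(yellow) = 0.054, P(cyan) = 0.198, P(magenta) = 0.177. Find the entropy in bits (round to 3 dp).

2.349 bits

H = −Σ pᵢ log₂ pᵢ.
−0.358·log₂(0.358) = 0.5305
−0.094·log₂(0.094) = 0.3207
−0.119·log₂(0.119) = 0.3654
−0.054·log₂(0.054) = 0.2274
−0.198·log₂(0.198) = 0.4626
−0.177·log₂(0.177) = 0.4422
Sum ≈ 2.3488 → 2.349 bits.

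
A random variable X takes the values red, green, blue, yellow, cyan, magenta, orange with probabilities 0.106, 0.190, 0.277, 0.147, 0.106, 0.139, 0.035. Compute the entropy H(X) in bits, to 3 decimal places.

2.626 bits

H = −Σ pᵢ log₂ pᵢ.
−0.106·log₂(0.106) = 0.3432
−0.190·log₂(0.190) = 0.4552
−0.277·log₂(0.277) = 0.5130
−0.147·log₂(0.147) = 0.4066
−0.106·log₂(0.106) = 0.3432
−0.139·log₂(0.139) = 0.3957
−0.035·log₂(0.035) = 0.1693
Sum ≈ 2.6263 → 2.626 bits.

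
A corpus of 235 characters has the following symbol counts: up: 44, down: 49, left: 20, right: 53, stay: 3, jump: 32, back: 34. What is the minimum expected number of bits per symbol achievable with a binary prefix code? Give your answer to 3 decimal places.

2.664 bits/symbol

Probabilities are the counts divided by 235.
Repeatedly combine the two least-probable nodes; the expected code length is the sum of the merged weights.
merge 3/235 + 4/47 → 23/235
merge 23/235 + 32/235 → 11/47
merge 34/235 + 44/235 → 78/235
merge 49/235 + 53/235 → 102/235
merge 11/47 + 78/235 → 133/235
merge 102/235 + 133/235 → 1
L = 23/235 + 11/47 + 78/235 + 102/235 + 133/235 + 1 = 626/235 ≈ 2.664 bits/symbol.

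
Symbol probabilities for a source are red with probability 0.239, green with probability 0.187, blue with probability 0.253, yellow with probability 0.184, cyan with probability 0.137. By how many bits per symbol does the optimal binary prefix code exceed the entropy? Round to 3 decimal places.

0.031 bits

Entropy H = −Σ p log₂ p ≈ 2.2897 bits.
Huffman merges: 137/1000+23/125→321/1000; 187/1000+239/1000→213/500; 253/1000+321/1000→287/500; 213/500+287/500→1. L = 2321/1000 ≈ 2.3210.
L − H = 2.3210 − 2.2897 = 0.031 bits.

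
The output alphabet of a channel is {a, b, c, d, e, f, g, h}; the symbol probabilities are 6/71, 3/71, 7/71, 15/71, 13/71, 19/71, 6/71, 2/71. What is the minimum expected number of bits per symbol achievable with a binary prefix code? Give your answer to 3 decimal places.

Repeatedly combine the two least-probable nodes; the expected code length is the sum of the merged weights.
merge 2/71 + 3/71 → 5/71
merge 5/71 + 6/71 → 11/71
merge 6/71 + 7/71 → 13/71
merge 11/71 + 13/71 → 24/71
merge 13/71 + 15/71 → 28/71
merge 19/71 + 24/71 → 43/71
merge 28/71 + 43/71 → 1
L = 5/71 + 11/71 + 13/71 + 24/71 + 28/71 + 43/71 + 1 = 195/71 ≈ 2.746 bits/symbol.

2.746 bits/symbol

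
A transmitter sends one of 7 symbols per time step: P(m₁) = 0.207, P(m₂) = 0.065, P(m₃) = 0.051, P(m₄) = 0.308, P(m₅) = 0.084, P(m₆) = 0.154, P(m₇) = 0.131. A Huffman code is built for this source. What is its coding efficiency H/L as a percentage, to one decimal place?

Entropy H = −Σ p log₂ p ≈ 2.5689 bits.
Huffman merges: 51/1000+13/200→29/250; 21/250+29/250→1/5; 131/1000+77/500→57/200; 1/5+207/1000→407/1000; 57/200+77/250→593/1000; 407/1000+593/1000→1. L = 2601/1000 ≈ 2.6010.
Efficiency = H/L = 2.5689/2.6010 = 98.8%.

98.8%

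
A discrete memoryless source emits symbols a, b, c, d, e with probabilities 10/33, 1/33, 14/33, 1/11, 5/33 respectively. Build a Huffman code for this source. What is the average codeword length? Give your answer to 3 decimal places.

1.970 bits/symbol

Repeatedly combine the two least-probable nodes; the expected code length is the sum of the merged weights.
merge 1/33 + 1/11 → 4/33
merge 4/33 + 5/33 → 3/11
merge 3/11 + 10/33 → 19/33
merge 14/33 + 19/33 → 1
L = 4/33 + 3/11 + 19/33 + 1 = 65/33 ≈ 1.970 bits/symbol.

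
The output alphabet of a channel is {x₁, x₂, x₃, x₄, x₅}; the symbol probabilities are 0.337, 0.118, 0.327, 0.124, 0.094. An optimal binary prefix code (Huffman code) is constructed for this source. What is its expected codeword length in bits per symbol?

2.211 bits/symbol

Repeatedly combine the two least-probable nodes; the expected code length is the sum of the merged weights.
merge 47/500 + 59/500 → 53/250
merge 31/250 + 53/250 → 42/125
merge 327/1000 + 42/125 → 663/1000
merge 337/1000 + 663/1000 → 1
L = 53/250 + 42/125 + 663/1000 + 1 = 2211/1000 = 2.211 bits/symbol.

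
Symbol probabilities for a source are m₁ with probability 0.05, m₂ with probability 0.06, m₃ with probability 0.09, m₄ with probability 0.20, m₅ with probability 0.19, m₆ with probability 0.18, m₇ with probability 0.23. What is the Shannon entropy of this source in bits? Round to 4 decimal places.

H = −Σ pᵢ log₂ pᵢ.
−0.05·log₂(0.05) = 0.2161
−0.06·log₂(0.06) = 0.2435
−0.09·log₂(0.09) = 0.3127
−0.20·log₂(0.20) = 0.4644
−0.19·log₂(0.19) = 0.4552
−0.18·log₂(0.18) = 0.4453
−0.23·log₂(0.23) = 0.4877
Sum ≈ 2.6249 → 2.6249 bits.

2.6249 bits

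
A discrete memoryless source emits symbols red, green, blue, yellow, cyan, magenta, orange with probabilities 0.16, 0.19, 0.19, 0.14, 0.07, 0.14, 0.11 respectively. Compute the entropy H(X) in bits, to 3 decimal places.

2.747 bits

H = −Σ pᵢ log₂ pᵢ.
−0.16·log₂(0.16) = 0.4230
−0.19·log₂(0.19) = 0.4552
−0.19·log₂(0.19) = 0.4552
−0.14·log₂(0.14) = 0.3971
−0.07·log₂(0.07) = 0.2686
−0.14·log₂(0.14) = 0.3971
−0.11·log₂(0.11) = 0.3503
Sum ≈ 2.7465 → 2.747 bits.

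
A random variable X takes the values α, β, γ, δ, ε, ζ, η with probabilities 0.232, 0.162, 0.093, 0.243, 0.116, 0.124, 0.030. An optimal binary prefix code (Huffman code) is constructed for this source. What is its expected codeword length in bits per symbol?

Repeatedly combine the two least-probable nodes; the expected code length is the sum of the merged weights.
merge 3/100 + 93/1000 → 123/1000
merge 29/250 + 123/1000 → 239/1000
merge 31/250 + 81/500 → 143/500
merge 29/125 + 239/1000 → 471/1000
merge 243/1000 + 143/500 → 529/1000
merge 471/1000 + 529/1000 → 1
L = 123/1000 + 239/1000 + 143/500 + 471/1000 + 529/1000 + 1 = 331/125 = 2.648 bits/symbol.

2.648 bits/symbol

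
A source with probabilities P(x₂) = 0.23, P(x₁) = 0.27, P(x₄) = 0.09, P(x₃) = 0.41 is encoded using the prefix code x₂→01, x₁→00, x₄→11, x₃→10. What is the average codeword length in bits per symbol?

2 bits/symbol

L̄ = Σ pᵢ·ℓᵢ = 0.23·2 + 0.27·2 + 0.09·2 + 0.41·2 = 2 bits/symbol.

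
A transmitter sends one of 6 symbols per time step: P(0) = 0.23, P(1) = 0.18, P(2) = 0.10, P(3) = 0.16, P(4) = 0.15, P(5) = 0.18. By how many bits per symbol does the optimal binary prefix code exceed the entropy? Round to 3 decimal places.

0.046 bits

Entropy H = −Σ p log₂ p ≈ 2.5440 bits.
Huffman merges: 1/10+3/20→1/4; 4/25+9/50→17/50; 9/50+23/100→41/100; 1/4+17/50→59/100; 41/100+59/100→1. L = 259/100 ≈ 2.5900.
L − H = 2.5900 − 2.5440 = 0.046 bits.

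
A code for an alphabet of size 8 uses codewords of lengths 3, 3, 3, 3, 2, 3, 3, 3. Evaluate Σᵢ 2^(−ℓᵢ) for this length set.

With common denominator 2^3 = 8: Σ 2^(−ℓᵢ) = 1/8 + 1/8 + 1/8 + 1/8 + 2/8 + 1/8 + 1/8 + 1/8 = 9/8 = 1.125.

1.125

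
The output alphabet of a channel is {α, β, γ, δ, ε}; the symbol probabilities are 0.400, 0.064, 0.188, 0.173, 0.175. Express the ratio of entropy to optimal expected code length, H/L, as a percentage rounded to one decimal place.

Entropy H = −Σ p log₂ p ≈ 2.1138 bits.
Huffman merges: 8/125+173/1000→237/1000; 7/40+47/250→363/1000; 237/1000+363/1000→3/5; 2/5+3/5→1. L = 11/5 ≈ 2.2000.
Efficiency = H/L = 2.1138/2.2000 = 96.1%.

96.1%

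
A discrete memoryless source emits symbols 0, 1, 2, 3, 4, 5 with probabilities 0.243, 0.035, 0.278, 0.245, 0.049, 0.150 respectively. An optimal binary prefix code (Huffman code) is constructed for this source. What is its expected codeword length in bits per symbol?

2.318 bits/symbol

Repeatedly combine the two least-probable nodes; the expected code length is the sum of the merged weights.
merge 7/200 + 49/1000 → 21/250
merge 21/250 + 3/20 → 117/500
merge 117/500 + 243/1000 → 477/1000
merge 49/200 + 139/500 → 523/1000
merge 477/1000 + 523/1000 → 1
L = 21/250 + 117/500 + 477/1000 + 523/1000 + 1 = 1159/500 = 2.318 bits/symbol.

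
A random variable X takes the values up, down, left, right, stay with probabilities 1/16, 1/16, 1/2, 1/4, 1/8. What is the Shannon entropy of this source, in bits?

1.875 bits

Each probability is a power of 1/2, so log₂(1/p) is an integer.
H = Σ p·log₂(1/p) = 1/16·4 + 1/16·4 + 1/2·1 + 1/4·2 + 1/8·3 = 1.875 bits.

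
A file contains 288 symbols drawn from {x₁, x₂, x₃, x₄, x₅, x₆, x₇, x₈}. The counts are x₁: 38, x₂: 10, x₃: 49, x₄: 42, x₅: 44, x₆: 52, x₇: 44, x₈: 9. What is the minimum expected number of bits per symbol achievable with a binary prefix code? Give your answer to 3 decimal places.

Probabilities are the counts divided by 288.
Repeatedly combine the two least-probable nodes; the expected code length is the sum of the merged weights.
merge 1/32 + 5/144 → 19/288
merge 19/288 + 19/144 → 19/96
merge 7/48 + 11/72 → 43/144
merge 11/72 + 49/288 → 31/96
merge 13/72 + 19/96 → 109/288
merge 43/144 + 31/96 → 179/288
merge 109/288 + 179/288 → 1
L = 19/288 + 19/96 + 43/144 + 31/96 + 109/288 + 179/288 + 1 = 277/96 ≈ 2.885 bits/symbol.

2.885 bits/symbol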